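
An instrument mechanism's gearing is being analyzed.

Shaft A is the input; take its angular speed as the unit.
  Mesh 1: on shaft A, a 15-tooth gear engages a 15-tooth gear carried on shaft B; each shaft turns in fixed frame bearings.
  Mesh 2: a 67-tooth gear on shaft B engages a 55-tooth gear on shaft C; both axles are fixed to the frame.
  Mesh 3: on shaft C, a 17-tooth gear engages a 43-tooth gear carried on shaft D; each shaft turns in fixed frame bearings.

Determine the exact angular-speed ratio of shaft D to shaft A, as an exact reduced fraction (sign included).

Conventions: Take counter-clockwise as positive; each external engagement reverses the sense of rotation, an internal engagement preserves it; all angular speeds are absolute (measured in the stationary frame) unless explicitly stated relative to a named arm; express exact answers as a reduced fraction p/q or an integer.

class = fixed-axis compound train [3 meshes; 3 ratios multiply, 3 sense flips]
mesh 1 [15T→15T]: running ratio 1, sense −
mesh 2 [67T→55T]: running ratio 67/55, sense +
mesh 3 [17T→43T]: running ratio 1139/2365, sense −
ω_out/ω_in = -1139/2365

-1139/2365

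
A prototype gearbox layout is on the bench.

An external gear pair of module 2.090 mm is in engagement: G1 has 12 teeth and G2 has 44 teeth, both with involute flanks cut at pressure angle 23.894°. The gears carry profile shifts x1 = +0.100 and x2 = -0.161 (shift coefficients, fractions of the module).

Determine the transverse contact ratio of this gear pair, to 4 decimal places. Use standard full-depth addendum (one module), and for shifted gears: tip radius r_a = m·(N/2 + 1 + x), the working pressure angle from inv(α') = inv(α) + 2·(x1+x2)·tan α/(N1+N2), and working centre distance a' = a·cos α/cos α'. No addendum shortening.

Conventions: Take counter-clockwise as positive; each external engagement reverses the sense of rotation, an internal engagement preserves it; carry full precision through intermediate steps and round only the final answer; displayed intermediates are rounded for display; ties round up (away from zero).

recognized (one external pair, fixed centres): single-mesh tooth geometry, m = 2.090, N1 = 12, N2 = 44
base radii: r_b1 = 11.465277, r_b2 = 42.039347
tip radii: r_a1 = 14.839000, r_a2 = 47.733510
inv(α') = inv(23.894°) + 2·(+0.100-0.161)·tan α/(12+44) = 0.02501962  ⇒  α' = 23.60842°
a' = a·cos α / cos α' = 58.5200·cos 23.894°/cos 23.60842° = 58.391790
action lengths: √(r_a1²−r_b1²) = 9.420369, √(r_a2²−r_b2²) = 22.609318
base pitch p_b = π·m·cos α = 6.003205
CR = (9.420369 + 22.609318 − 58.391790·sin 23.60842°)/6.003205 = 1.440019
contact ratio ≈ 1.4400

1.4400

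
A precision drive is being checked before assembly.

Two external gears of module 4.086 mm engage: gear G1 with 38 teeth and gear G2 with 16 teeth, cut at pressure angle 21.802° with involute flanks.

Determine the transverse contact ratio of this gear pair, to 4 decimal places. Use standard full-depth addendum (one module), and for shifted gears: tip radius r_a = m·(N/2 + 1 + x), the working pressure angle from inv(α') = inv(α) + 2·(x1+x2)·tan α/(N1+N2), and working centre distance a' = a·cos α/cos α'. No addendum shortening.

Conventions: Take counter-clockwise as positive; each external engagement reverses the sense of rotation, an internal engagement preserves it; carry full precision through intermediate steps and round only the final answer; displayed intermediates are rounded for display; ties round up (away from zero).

class = single-mesh tooth geometry [involute pair 38T × 16T, m = 4.086]
base radii: r_b1 = 72.081062, r_b2 = 30.349921
tip radii: r_a1 = 81.720000, r_a2 = 36.774000
no profile shift: α' = α, a' = a
action lengths: √(r_a1²−r_b1²) = 38.502972, √(r_a2²−r_b2²) = 20.765581
base pitch p_b = π·m·cos α = 11.918386
CR = (38.502972 + 20.765581 − 110.322000·sin 21.80200°)/11.918386 = 1.535018
contact ratio ≈ 1.5350

1.5350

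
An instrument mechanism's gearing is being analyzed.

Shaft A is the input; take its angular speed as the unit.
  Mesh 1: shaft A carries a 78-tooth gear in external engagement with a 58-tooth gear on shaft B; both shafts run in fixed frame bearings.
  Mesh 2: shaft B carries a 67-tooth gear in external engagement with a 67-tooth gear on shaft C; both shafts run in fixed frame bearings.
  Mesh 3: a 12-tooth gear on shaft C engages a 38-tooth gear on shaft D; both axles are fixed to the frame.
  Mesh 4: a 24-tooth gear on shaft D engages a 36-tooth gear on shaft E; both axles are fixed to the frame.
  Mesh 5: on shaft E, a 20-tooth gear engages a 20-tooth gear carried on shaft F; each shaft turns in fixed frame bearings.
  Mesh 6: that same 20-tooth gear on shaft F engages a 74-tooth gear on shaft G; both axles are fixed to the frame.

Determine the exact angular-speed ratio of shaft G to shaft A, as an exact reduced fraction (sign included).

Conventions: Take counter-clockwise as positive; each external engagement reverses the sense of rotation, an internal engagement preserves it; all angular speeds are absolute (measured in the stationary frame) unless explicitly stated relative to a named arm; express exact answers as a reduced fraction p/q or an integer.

1560/20387

class = fixed-axis compound train [6 meshes; 6 ratios multiply, 6 sense flips]
mesh 1 [78T→58T]: running ratio 39/29, sense −
mesh 2 [67T→67T]: running ratio 39/29, sense +
mesh 3 [12T→38T]: running ratio 234/551, sense −
mesh 4 [24T→36T]: running ratio 156/551, sense +
mesh 5 [20T→20T]: running ratio 156/551, sense −
mesh 6 [20T→74T]: running ratio 1560/20387, sense +
ω_out/ω_in = 1560/20387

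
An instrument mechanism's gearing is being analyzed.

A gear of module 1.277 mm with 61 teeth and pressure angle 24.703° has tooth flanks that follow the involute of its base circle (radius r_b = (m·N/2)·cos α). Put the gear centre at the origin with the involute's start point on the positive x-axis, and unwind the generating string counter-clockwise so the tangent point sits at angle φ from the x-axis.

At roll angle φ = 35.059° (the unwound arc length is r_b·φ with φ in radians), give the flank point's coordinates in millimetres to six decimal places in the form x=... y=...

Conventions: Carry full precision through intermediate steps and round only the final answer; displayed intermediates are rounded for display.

x=41.401098 y=2.602375

topology: single-mesh involute geometry — m = 1.277, N = 61
pitch radius r_p = m·N/2 = 1.277·61/2 = 38.948500
base radius r_b = r_p·cos α = 38.948500·cos 24.703° = 35.384179
roll angle φ = 35.059° = 0.61189498 rad
x = r_b·(cos φ + φ·sin φ) = 41.401098
y = r_b·(sin φ − φ·cos φ) = 2.602375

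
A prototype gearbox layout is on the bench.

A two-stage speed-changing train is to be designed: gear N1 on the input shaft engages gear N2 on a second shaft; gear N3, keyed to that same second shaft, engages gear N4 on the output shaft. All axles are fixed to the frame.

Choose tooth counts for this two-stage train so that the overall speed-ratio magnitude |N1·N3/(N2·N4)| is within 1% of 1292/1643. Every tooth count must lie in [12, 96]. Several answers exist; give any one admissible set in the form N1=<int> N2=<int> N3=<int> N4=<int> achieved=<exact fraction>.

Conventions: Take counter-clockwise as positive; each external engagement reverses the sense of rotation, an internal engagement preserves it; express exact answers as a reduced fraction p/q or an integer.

topology: fixed-axis compound train — 2 stages, target 1292/1643
target = 1292/1643 in lowest terms: an exact hit needs N1·N3 = k·1292 and N2·N4 = k·1643 for one integer k, every count in [12, 96]; additionally prefer no 1:1 stage (N1 ≠ N2, N3 ≠ N4)
k = 1: N1·N3 = 1292 = 17·76, N2·N4 = 1643 = 31·53
achieved = 17·76/(31·53) = 1292/1643; |achieved − target| = 0 ≤ 323/41075 ✓

N1=17 N2=31 N3=76 N4=53 achieved=1292/1643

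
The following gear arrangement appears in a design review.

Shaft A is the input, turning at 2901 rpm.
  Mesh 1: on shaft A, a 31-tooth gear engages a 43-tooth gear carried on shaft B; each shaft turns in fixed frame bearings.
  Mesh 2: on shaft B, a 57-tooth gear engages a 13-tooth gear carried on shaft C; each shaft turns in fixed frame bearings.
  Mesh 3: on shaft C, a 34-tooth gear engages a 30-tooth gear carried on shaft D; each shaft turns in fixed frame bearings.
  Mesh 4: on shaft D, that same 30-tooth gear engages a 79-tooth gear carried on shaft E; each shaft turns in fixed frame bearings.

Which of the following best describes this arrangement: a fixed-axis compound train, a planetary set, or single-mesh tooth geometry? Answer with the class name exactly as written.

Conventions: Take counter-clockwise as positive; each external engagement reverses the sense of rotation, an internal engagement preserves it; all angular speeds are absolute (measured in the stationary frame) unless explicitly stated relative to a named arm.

recognized (5 fixed axles, 4 meshes): fixed-axis compound train
classification: fixed-axis compound train

fixed-axis compound train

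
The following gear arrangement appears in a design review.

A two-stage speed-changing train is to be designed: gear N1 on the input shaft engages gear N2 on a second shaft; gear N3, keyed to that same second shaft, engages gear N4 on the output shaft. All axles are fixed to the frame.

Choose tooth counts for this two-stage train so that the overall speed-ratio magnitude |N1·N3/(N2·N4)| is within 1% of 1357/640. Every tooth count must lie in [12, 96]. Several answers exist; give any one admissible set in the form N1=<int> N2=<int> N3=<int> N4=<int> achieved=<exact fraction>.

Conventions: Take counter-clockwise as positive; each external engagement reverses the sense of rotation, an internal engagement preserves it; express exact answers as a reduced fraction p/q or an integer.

design class (target 1357/640): fixed-axis compound train
target = 1357/640 in lowest terms: an exact hit needs N1·N3 = k·1357 and N2·N4 = k·640 for one integer k, every count in [12, 96]; additionally prefer no 1:1 stage (N1 ≠ N2, N3 ≠ N4)
k = 1: N1·N3 = 1357 = 23·59, N2·N4 = 640 = 16·40
achieved = 23·59/(16·40) = 1357/640; |achieved − target| = 0 ≤ 1357/64000 ✓

N1=23 N2=16 N3=59 N4=40 achieved=1357/640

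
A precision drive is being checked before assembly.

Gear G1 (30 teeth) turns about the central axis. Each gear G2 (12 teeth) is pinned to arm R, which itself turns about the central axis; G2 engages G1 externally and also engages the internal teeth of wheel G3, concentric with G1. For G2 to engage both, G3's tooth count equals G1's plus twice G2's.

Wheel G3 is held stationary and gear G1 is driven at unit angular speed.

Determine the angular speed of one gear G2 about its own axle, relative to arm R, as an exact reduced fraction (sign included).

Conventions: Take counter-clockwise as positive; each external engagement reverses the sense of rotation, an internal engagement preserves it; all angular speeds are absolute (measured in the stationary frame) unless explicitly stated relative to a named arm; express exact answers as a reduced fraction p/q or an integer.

-45/28

topology: planetary set — G1 30T / G2 12T / G3 54T, arm = carrier (Willis)
ring teeth: 30 + 2·12 = 54
30(ω_sun−ω_arm) = −54(ω_ring−ω_arm),  ω_ring = 0, ω_sun = 1
30(1−ω_arm) = −54(0−ω_arm)  ⇒  84·ω_arm = 30  ⇒  ω_arm = 5/14
sun–planet mesh: 30·(1−5/14) = −12·(ω_p−ω_arm)  ⇒  ω_p−ω_arm = -45/28
exact speed ratio = -45/28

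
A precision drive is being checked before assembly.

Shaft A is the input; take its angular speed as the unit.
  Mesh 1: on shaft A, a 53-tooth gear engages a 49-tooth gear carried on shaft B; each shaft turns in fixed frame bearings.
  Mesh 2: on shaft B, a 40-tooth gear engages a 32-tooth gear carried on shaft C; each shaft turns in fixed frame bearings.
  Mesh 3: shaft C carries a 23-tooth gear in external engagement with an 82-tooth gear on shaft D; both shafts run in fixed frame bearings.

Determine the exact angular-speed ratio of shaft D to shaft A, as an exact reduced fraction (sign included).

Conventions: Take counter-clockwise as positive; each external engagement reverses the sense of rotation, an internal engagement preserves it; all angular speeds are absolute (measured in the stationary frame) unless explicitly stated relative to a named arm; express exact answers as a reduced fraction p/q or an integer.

-6095/16072

class = fixed-axis compound train [3 meshes; 3 ratios multiply, 3 sense flips]
mesh 1 [53T→49T]: running ratio 53/49, sense −
mesh 2 [40T→32T]: running ratio 265/196, sense +
mesh 3 [23T→82T]: running ratio 6095/16072, sense −
ω_out/ω_in = -6095/16072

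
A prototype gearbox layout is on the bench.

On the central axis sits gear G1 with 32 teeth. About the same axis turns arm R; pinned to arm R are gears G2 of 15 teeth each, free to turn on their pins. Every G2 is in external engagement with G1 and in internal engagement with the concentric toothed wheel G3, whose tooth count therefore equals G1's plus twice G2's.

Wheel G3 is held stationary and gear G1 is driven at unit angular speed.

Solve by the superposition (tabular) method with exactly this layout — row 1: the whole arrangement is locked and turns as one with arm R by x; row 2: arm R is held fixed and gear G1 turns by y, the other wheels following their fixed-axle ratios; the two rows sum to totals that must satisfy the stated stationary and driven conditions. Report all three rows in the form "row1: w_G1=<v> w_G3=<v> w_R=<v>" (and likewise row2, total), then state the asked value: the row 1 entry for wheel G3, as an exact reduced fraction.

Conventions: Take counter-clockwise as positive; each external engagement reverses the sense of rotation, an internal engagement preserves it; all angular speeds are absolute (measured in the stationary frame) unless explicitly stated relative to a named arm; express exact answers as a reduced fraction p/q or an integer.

row1: w_G1=16/47 w_G3=16/47 w_R=16/47
row2: w_G1=31/47 w_G3=-16/47 w_R=0
total: w_G1=1 w_G3=0 w_R=16/47
asked value: 16/47

recognized (axles ride arm R): planetary set, 32/15/62 teeth
row 1 — lock + rotate with arm: ω_sun = ω_ring = ω_arm = x
row 2 (arm held, sun turns y): ω_ring = −(32/62)·y, ω_arm = 0
boundary: total ω_ring = x − (32/62)·y = 0 and total ω_sun = x + y = 1  ⇒  y = 31/47, x = 16/47
row 2 ring = −(32/62)·31/47 = -16/47
totals (row 1 + row 2): sun 16/47 + 31/47 = 1, ring 16/47 + (-16/47) = 0, arm 16/47 + 0 = 16/47
asked cell (row1, ring) = 16/47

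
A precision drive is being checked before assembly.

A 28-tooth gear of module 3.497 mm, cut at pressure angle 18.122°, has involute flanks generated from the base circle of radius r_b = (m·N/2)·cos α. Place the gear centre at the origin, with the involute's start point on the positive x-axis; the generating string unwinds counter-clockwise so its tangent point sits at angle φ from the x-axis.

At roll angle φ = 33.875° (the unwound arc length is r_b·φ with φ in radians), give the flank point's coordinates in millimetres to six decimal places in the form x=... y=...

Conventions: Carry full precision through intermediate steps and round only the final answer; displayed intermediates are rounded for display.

class = single-mesh tooth geometry [base-circle involute, m = 3.497, 28T]
pitch radius r_p = m·N/2 = 3.497·28/2 = 48.958000
base radius r_b = r_p·cos α = 48.958000·cos 18.122° = 46.529506
roll angle φ = 33.875° = 0.59123028 rad
x = r_b·(cos φ + φ·sin φ) = 53.964791
y = r_b·(sin φ − φ·cos φ) = 3.094708

x=53.964791 y=3.094708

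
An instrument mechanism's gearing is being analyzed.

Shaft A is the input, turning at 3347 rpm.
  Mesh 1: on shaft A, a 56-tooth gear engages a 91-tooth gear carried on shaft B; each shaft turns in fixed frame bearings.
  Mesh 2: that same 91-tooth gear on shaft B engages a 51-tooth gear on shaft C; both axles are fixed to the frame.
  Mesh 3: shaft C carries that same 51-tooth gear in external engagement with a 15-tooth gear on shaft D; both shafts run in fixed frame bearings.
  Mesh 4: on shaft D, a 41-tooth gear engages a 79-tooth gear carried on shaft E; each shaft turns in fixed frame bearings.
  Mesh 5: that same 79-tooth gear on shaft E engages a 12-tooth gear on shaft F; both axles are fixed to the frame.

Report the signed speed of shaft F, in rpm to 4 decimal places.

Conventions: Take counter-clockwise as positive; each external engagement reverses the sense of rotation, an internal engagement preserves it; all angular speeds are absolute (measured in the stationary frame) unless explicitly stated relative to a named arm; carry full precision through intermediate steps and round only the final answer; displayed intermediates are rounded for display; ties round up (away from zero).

-42692.8444 rpm

topology: fixed-axis compound train — 5 meshes, A→F
mesh 1 [56T→91T]: ω = 3347.0000×56/91 = 2059.6923 rpm, sense flips to −
mesh 2 [91T→51T]: ω = 2059.6923×91/51 = 3675.1373 rpm, sense flips to +
mesh 3 [51T→15T]: ω = 3675.1373×51/15 = 12495.4667 rpm, sense flips to −
mesh 4 [41T→79T]: ω = 12495.4667×41/79 = 6484.9890 rpm, sense flips to +
mesh 5 [79T→12T]: ω = 6484.9890×79/12 = 42692.8444 rpm, sense flips to −
signed output speed = -42692.8444 rpm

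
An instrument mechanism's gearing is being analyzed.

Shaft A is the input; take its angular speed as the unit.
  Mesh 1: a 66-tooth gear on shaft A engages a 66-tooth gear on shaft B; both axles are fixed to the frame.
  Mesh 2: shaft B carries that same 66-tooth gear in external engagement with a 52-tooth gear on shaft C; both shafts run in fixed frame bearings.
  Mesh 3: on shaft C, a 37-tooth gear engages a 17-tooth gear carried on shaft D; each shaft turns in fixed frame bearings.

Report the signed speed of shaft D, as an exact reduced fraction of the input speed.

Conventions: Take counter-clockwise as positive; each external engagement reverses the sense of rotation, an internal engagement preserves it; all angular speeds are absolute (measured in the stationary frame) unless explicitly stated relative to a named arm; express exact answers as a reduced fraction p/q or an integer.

-1221/442

3-mesh fixed-axis compound train (all bearings frame-fixed)
mesh 1 [66T→66T]: |ω|/ω_in = 1×66/66 = 1, sense flips to −
mesh 2 [66T→52T]: |ω|/ω_in = 1×66/52 = 33/26, sense flips to +
mesh 3 [37T→17T]: |ω|/ω_in = (33/26)×37/17 = 1221/442, sense flips to −
signed output speed (× input speed) = -1221/442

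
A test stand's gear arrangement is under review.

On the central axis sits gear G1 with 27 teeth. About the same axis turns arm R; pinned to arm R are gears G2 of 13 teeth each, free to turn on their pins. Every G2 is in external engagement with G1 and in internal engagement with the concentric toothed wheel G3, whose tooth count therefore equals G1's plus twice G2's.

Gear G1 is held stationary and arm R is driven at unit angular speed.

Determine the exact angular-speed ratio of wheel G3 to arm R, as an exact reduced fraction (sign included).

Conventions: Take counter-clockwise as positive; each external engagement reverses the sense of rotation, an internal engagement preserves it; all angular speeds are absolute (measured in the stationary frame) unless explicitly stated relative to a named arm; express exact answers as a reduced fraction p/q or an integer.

80/53

topology: planetary set — G1 27T / G2 13T / G3 53T, arm = carrier (Willis)
ring teeth: 27 + 2·13 = 53
27(ω_sun−ω_arm) = −53(ω_ring−ω_arm),  ω_sun = 0, ω_arm = 1
ω_ring = 1 − (27/53)(0−1) = 80/53
ω_out/ω_in = 80/53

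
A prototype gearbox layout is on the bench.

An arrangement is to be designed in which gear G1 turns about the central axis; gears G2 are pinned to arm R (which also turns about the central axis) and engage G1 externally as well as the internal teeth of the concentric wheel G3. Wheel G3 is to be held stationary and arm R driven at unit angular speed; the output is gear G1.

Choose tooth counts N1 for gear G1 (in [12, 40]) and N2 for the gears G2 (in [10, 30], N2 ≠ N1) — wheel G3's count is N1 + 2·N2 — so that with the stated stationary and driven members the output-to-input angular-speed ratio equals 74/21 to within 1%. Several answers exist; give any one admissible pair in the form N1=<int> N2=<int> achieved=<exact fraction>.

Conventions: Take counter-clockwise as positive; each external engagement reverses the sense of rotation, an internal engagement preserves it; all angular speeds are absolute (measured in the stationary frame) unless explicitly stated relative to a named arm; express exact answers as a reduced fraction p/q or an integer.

planetary set to be sized for 74/21 (Willis relation)
Willis with ω_ring = 0: ω_sun/ω_arm = (N1+N3)/N1; set equal to 74/21  ⇒  N3/N1 = 74/21 − 1 = 53/21
N3 = N1 + 2·N2  ⇒  N2/N1 = (N3/N1 − 1)/2 = (53/21 − 1)/2 = 16/21
smallest multiple with N1 ≥ 12 and N2 ≥ 10: k = 1  ⇒  N1 = 1·21 = 21, N2 = 1·16 = 16 (N1 ≤ 40, N2 ≤ 30, N2 ≠ N1 ✓), N3 = 21 + 2·16 = 53
check: (N1+N3)/N1 with N1 = 21, N3 = 53 gives 74/21; |achieved − target| = 0 ≤ 37/1050 ✓

N1=21 N2=16 achieved=74/21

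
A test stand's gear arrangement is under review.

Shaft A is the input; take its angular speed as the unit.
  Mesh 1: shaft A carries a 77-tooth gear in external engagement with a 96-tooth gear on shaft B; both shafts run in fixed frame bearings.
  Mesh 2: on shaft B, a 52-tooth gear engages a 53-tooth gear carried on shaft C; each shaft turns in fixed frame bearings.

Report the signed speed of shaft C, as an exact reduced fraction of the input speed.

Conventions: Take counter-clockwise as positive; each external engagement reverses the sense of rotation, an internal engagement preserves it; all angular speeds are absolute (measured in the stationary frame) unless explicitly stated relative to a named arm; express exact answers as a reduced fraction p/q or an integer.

1001/1272

2-mesh fixed-axis compound train (all bearings frame-fixed)
mesh 1 [77T→96T]: |ω|/ω_in = 1×77/96 = 77/96, sense flips to −
mesh 2 [52T→53T]: |ω|/ω_in = (77/96)×52/53 = 1001/1272, sense flips to +
signed output speed (× input speed) = 1001/1272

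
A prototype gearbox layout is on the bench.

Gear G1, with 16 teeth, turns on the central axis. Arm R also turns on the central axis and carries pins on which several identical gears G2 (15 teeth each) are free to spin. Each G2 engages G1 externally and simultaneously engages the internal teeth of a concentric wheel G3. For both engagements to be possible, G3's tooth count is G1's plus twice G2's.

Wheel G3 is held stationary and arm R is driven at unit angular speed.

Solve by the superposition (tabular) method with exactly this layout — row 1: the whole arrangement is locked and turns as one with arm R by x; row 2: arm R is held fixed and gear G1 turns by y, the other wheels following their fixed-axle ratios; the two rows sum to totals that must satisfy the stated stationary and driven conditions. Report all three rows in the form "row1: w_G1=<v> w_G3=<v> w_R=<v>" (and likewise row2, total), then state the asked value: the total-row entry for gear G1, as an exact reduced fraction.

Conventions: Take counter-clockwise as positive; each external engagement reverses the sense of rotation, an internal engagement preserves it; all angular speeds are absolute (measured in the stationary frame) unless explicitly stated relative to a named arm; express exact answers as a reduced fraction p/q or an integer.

row1: w_G1=1 w_G3=1 w_R=1
row2: w_G1=23/8 w_G3=-1 w_R=0
total: w_G1=31/8 w_G3=0 w_R=1
asked value: 31/8

planetary set (16T centre, 15T on arm, 46T internal) — Willis relation
row 1 — lock + rotate with arm: ω_sun = ω_ring = ω_arm = x
row 2 — arm fixed, fixed-axis ratios: sun y, ring −(16/46)·y, arm 0
boundary: total ω_ring = x − (16/46)·y = 0 and total ω_arm = x = 1  ⇒  y = 23/8, x = 1
row 2 ring = −(16/46)·23/8 = -1
totals (row 1 + row 2): sun 1 + 23/8 = 31/8, ring 1 + (-1) = 0, arm 1 + 0 = 1
asked cell (total, sun) = 31/8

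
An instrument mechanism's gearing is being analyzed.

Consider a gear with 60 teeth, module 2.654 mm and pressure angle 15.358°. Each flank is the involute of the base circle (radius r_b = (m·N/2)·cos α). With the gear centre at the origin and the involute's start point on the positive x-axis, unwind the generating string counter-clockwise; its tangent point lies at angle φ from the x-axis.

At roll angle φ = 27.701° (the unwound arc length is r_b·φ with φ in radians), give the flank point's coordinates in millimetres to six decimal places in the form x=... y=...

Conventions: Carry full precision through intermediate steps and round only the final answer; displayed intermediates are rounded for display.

x=85.232322 y=2.825149

single-mesh involute tooth geometry (60T wheel at module 2.654)
pitch radius r_p = m·N/2 = 2.654·60/2 = 79.620000
base radius r_b = r_p·cos α = 79.620000·cos 15.358° = 76.776755
roll angle φ = 27.701° = 0.48347366 rad
x = r_b·(cos φ + φ·sin φ) = 85.232322
y = r_b·(sin φ − φ·cos φ) = 2.825149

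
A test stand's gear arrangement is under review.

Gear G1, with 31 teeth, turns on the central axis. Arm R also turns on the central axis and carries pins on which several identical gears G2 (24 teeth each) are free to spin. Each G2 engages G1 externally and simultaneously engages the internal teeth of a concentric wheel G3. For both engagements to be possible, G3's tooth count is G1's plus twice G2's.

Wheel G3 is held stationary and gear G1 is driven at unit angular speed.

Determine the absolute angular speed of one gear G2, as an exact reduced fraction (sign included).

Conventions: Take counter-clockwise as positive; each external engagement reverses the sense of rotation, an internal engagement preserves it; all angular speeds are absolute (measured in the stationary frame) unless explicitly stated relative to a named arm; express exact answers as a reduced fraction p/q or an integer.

-31/48

recognized (axles ride arm R): planetary set, 31/24/79 teeth
ring teeth: 31 + 2·24 = 79
31(ω_sun−ω_arm) = −79(ω_ring−ω_arm),  ω_ring = 0, ω_sun = 1
31(1−ω_arm) = −79(0−ω_arm)  ⇒  110·ω_arm = 31  ⇒  ω_arm = 31/110
sun–planet mesh: 31·(1−31/110) = −24·(ω_p−ω_arm)  ⇒  ω_p−ω_arm = -2449/2640
ω_p = 31/110 − 2449/2640 = -31/48
exact speed ratio = -31/48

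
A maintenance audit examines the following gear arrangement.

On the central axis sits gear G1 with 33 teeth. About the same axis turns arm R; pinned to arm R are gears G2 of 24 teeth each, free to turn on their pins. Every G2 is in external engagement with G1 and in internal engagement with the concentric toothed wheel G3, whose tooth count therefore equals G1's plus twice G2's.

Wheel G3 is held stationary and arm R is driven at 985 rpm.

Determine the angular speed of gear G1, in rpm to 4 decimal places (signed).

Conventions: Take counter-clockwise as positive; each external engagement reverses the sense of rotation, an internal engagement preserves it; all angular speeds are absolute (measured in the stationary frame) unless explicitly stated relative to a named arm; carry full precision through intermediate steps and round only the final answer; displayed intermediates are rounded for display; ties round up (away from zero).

+3402.7273 rpm

topology: planetary set — G1 33T / G2 24T / G3 81T, arm = carrier (Willis)
normalise by the input: solve with ω_arm = 1, then scale by 985 rpm
ring teeth: 33 + 2·24 = 81
33(ω_sun−ω_arm) = −81(ω_ring−ω_arm),  ω_ring = 0, ω_arm = 1
ω_sun = 1 − (81/33)(0−1) = 38/11
scale: ω_sun = 38/11 × 985 rpm = +3402.7273 rpm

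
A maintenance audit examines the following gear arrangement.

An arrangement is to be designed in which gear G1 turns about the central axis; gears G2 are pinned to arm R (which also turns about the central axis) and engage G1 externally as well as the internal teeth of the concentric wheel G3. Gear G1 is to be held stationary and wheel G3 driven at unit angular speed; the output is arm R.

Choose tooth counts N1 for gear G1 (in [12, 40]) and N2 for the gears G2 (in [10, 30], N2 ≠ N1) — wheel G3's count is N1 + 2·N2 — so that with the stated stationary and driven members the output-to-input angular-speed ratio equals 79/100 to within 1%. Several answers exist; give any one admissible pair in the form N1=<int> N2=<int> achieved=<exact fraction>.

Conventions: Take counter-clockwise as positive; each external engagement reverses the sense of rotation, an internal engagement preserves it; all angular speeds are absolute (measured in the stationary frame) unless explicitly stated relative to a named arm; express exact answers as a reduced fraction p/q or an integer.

N1=21 N2=29 achieved=79/100

class = planetary set [ratio 79/100 wanted; Willis about the carrier]
Willis with ω_sun = 0: ω_arm/ω_ring = N3/(N1+N3); set equal to 79/100  ⇒  N3/N1 = (79/100)/(1 − 79/100) = 79/21
N3 = N1 + 2·N2  ⇒  N2/N1 = (N3/N1 − 1)/2 = (79/21 − 1)/2 = 29/21
smallest multiple with N1 ≥ 12 and N2 ≥ 10: k = 1  ⇒  N1 = 1·21 = 21, N2 = 1·29 = 29 (N1 ≤ 40, N2 ≤ 30, N2 ≠ N1 ✓), N3 = 21 + 2·29 = 79
check: N3/(N1+N3) with N1 = 21, N3 = 79 gives 79/100; |achieved − target| = 0 ≤ 79/10000 ✓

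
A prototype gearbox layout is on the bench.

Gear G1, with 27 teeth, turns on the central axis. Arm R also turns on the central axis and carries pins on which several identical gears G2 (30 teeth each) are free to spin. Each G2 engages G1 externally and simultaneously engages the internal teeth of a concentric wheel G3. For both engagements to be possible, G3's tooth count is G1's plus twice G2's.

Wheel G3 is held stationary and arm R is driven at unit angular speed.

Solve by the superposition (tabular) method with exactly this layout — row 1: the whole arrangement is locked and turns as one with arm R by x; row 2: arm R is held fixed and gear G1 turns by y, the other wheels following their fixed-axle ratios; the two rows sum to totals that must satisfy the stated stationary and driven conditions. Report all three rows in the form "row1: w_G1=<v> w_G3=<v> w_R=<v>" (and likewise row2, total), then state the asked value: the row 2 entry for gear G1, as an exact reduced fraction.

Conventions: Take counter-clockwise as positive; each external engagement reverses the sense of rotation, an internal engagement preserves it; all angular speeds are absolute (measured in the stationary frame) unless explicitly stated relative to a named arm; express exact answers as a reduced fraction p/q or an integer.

planetary set (27T centre, 30T on arm, 87T internal) — Willis relation
superposition row 1 [locked train]: every member turns x
row 2: sun turns y, ring = −(27/87)·y, arm 0
boundary: total ω_ring = x − (27/87)·y = 0 and total ω_arm = x = 1  ⇒  y = 29/9, x = 1
row 2 ring = −(27/87)·29/9 = -1
totals (row 1 + row 2): sun 1 + 29/9 = 38/9, ring 1 + (-1) = 0, arm 1 + 0 = 1
asked cell (row2, sun) = 29/9

row1: w_G1=1 w_G3=1 w_R=1
row2: w_G1=29/9 w_G3=-1 w_R=0
total: w_G1=38/9 w_G3=0 w_R=1
asked value: 29/9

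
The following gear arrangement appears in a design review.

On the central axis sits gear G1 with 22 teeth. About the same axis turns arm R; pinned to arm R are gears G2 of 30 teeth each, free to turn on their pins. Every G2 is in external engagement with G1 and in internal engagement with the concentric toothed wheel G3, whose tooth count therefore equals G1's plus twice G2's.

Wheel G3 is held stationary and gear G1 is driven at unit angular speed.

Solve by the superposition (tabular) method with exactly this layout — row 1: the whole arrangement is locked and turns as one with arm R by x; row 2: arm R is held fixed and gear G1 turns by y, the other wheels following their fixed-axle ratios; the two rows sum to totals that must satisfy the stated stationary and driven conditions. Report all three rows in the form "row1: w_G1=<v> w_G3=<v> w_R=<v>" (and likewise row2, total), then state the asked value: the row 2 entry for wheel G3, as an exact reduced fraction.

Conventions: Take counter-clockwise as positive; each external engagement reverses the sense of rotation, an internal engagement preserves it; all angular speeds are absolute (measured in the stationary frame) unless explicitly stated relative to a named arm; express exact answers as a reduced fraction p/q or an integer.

row1: w_G1=11/52 w_G3=11/52 w_R=11/52
row2: w_G1=41/52 w_G3=-11/52 w_R=0
total: w_G1=1 w_G3=0 w_R=11/52
asked value: -11/52

planetary set (22T centre, 30T on arm, 82T internal) — Willis relation
row 1 — lock + rotate with arm: ω_sun = ω_ring = ω_arm = x
superposition row 2 [arm held]: sun y, ring −(22/82)·y, arm 0
boundary: total ω_ring = x − (22/82)·y = 0 and total ω_sun = x + y = 1  ⇒  y = 41/52, x = 11/52
row 2 ring = −(22/82)·41/52 = -11/52
totals (row 1 + row 2): sun 11/52 + 41/52 = 1, ring 11/52 + (-11/52) = 0, arm 11/52 + 0 = 11/52
asked cell (row2, ring) = -11/52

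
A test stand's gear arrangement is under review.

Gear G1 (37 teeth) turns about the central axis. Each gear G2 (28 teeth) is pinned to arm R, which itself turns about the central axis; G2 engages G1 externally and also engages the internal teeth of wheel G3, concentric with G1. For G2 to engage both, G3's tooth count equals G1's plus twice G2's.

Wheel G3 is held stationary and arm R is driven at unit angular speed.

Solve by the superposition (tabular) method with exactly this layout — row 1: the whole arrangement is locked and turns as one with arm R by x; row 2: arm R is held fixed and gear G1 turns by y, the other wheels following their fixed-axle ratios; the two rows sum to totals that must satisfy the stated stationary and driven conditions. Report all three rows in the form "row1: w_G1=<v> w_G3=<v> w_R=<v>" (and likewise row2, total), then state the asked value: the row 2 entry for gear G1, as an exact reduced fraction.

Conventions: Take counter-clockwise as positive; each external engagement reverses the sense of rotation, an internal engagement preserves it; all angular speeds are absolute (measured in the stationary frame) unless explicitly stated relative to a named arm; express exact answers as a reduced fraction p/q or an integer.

row1: w_G1=1 w_G3=1 w_R=1
row2: w_G1=93/37 w_G3=-1 w_R=0
total: w_G1=130/37 w_G3=0 w_R=1
asked value: 93/37

class = planetary set [G3 = 37+2·28 = 93; Willis about the carrier]
row 1 (train locked, turned with arm): all members turn x
row 2 — arm fixed, fixed-axis ratios: sun y, ring −(37/93)·y, arm 0
boundary: total ω_ring = x − (37/93)·y = 0 and total ω_arm = x = 1  ⇒  y = 93/37, x = 1
row 2 ring = −(37/93)·93/37 = -1
totals (row 1 + row 2): sun 1 + 93/37 = 130/37, ring 1 + (-1) = 0, arm 1 + 0 = 1
asked cell (row2, sun) = 93/37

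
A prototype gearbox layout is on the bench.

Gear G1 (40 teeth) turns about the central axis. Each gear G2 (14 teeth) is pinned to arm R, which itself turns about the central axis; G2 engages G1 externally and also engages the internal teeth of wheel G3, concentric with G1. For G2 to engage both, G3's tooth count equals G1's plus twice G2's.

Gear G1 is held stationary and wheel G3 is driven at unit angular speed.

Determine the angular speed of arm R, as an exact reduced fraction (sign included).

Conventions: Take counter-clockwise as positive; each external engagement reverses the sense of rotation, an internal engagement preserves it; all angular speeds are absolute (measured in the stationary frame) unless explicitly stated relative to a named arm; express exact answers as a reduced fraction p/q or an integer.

topology: planetary set — G1 40T / G2 14T / G3 68T, arm = carrier (Willis)
ring teeth: 40 + 2·14 = 68
40(ω_sun−ω_arm) = −68(ω_ring−ω_arm),  ω_sun = 0, ω_ring = 1
40(0−ω_arm) = −68(1−ω_arm)  ⇒  108·ω_arm = 68  ⇒  ω_arm = 17/27
exact speed ratio = 17/27

17/27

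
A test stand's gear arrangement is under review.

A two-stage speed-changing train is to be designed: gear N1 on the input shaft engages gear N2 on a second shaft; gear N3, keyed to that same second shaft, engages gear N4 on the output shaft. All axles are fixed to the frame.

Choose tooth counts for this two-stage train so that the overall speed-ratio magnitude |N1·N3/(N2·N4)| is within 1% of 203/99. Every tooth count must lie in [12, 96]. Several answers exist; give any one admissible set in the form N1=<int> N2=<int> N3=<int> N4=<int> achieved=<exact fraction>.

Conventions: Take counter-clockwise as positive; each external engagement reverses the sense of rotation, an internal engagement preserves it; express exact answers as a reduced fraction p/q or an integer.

N1=14 N2=12 N3=58 N4=33 achieved=203/99

2-stage fixed-axis compound train for ratio 203/99
target = 203/99 in lowest terms: an exact hit needs N1·N3 = k·203 and N2·N4 = k·99 for one integer k, every count in [12, 96]; additionally prefer no 1:1 stage (N1 ≠ N2, N3 ≠ N4)
k = 1…3: no 1:1-free in-range split of k·203 and k·99 into factor pairs; take k = 4
k = 4: N1·N3 = 812 = 14·58, N2·N4 = 396 = 12·33
achieved = 14·58/(12·33) = 203/99; |achieved − target| = 0 ≤ 203/9900 ✓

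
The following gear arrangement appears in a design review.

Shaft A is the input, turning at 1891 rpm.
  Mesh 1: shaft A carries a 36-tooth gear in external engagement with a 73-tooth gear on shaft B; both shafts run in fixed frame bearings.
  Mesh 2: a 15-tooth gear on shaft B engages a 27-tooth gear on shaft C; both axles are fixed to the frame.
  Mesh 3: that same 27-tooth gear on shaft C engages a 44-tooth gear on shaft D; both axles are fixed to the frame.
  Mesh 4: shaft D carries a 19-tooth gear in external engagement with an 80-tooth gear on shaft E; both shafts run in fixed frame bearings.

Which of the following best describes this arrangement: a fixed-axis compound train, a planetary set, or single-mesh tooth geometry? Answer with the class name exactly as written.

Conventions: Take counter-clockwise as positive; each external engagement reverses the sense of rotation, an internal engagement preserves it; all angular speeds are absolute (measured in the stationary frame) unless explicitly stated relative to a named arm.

fixed-axis compound train

recognized (5 fixed axles, 4 meshes): fixed-axis compound train
classification: fixed-axis compound train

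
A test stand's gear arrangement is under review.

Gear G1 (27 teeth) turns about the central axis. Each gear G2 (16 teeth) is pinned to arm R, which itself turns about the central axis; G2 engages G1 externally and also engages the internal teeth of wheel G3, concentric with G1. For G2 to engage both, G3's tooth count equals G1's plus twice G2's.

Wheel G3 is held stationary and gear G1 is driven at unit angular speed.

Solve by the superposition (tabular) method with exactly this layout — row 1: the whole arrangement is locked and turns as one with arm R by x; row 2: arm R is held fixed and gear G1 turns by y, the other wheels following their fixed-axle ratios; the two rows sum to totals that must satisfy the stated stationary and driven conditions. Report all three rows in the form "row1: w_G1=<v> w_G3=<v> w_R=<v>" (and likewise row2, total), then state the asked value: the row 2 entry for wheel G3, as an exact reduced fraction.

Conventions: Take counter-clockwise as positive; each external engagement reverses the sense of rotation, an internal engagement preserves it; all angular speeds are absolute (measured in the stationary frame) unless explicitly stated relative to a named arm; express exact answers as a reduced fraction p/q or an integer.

planetary set (27T centre, 16T on arm, 59T internal) — Willis relation
superposition row 1 [locked train]: every member turns x
row 2: sun turns y, ring = −(27/59)·y, arm 0
boundary: total ω_ring = x − (27/59)·y = 0 and total ω_sun = x + y = 1  ⇒  y = 59/86, x = 27/86
row 2 ring = −(27/59)·59/86 = -27/86
totals (row 1 + row 2): sun 27/86 + 59/86 = 1, ring 27/86 + (-27/86) = 0, arm 27/86 + 0 = 27/86
asked cell (row2, ring) = -27/86

row1: w_G1=27/86 w_G3=27/86 w_R=27/86
row2: w_G1=59/86 w_G3=-27/86 w_R=0
total: w_G1=1 w_G3=0 w_R=27/86
asked value: -27/86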